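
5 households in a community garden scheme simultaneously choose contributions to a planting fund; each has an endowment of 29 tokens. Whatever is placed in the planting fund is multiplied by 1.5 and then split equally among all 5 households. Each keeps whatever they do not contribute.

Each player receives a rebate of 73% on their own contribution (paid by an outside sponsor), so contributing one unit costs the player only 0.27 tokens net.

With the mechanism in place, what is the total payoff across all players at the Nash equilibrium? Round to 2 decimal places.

323.35 tokens

The effective private return per unit is now (1.5/5) / 0.27 = 1.1111 > 1, so every player's dominant strategy flips to full contribution.
At the Nash equilibrium everyone contributes 29. Group total payoff = 5 × (29 × 0.73 + 1.5 × 29) = 323.35.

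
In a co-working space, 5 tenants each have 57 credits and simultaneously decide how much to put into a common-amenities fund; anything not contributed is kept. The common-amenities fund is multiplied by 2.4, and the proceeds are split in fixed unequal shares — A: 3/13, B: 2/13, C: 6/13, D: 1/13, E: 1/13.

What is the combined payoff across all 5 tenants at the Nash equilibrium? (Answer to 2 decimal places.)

364.80 credits

A player with share s gets back 2.4·s per unit contributed, so full contribution is dominant for anyone with s > 1/2.4 = 0.4167 and zero contribution is dominant for anyone below.
Only C (6/13) clears that bar, contributing 57; the remaining 4 contribute 0. Total contributed: 57.
The common-amenities fund pays out 2.4 × 57 = 136.80 in total (split across the unequal shares, but the aggregate is all that matters for the group sum).
The 4 free-riders keep 57 each, adding 228. Group total = 228 + 136.80 = 364.80.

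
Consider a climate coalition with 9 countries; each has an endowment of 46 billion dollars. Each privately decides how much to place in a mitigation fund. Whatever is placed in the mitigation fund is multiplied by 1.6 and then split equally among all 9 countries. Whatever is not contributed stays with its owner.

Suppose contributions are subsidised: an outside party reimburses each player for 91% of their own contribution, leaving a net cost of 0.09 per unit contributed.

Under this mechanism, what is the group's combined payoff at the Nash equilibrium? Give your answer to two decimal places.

With the mechanism, a contributed unit returns (1.6/9) / 0.09 = 1.9753 per unit of net cost to the contributor — now above 1 — so contributing fully is weakly dominant for every player.
At the Nash equilibrium everyone contributes 46. Group total payoff = 9 × (46 × 0.91 + 1.6 × 46) = 1039.14.

1039.14 billion dollars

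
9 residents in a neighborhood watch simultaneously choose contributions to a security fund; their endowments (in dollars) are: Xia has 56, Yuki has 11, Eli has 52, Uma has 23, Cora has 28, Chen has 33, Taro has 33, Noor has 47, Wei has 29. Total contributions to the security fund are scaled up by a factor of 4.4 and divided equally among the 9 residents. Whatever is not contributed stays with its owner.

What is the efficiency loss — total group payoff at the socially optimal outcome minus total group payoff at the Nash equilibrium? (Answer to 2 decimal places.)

The private return per contributed unit is 4.4/9 = 0.4889 < 1 for every player regardless of endowment, so the Nash equilibrium is zero contribution and the group total is Σ E_j = 56 + 11 + 52 + 23 + 28 + 33 + 33 + 47 + 29 = 312.
Each contributed unit returns 4.400 to the group, so the social optimum is full contribution by everyone: group total = 4.400 × 312 = 1372.80.
Efficiency loss = (4.400 − 1) × 312 = 1060.80.

1060.80 dollars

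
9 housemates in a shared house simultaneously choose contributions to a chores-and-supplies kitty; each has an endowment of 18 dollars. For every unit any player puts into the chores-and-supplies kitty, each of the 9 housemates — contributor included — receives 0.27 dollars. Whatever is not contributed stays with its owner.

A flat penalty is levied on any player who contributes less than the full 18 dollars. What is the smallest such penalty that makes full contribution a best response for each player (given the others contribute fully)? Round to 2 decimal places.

13.14 dollars

Given the others contribute fully, the best deviation is to contribute 0 (any partial contribution still incurs the fine and gives up units whose private return 0.27 is below 1).
Deviating from 18 to 0 saves 18 dollars but forfeits the deviator's share of the drop in the chores-and-supplies kitty: 0.27 × 18 = 4.86.
So the deviation gain is 18 − 4.86 = 13.14, and the fine must be at least 13.14 dollars to wipe it out.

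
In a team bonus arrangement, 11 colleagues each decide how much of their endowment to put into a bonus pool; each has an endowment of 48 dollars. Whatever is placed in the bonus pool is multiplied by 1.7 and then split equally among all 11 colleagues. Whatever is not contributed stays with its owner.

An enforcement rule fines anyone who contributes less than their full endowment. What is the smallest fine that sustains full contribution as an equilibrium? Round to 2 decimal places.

Given the others contribute fully, the best deviation is to contribute 0 (any partial contribution still incurs the fine and gives up units whose private return 0.1545 is below 1).
Deviating from 48 to 0 saves 48 dollars but forfeits the deviator's share of the drop in the bonus pool: 1.7/11 × 48 = 7.42.
So the deviation gain is 48 − 7.42 = 40.58, and the fine must be at least 40.58 dollars to wipe it out.

40.58 dollars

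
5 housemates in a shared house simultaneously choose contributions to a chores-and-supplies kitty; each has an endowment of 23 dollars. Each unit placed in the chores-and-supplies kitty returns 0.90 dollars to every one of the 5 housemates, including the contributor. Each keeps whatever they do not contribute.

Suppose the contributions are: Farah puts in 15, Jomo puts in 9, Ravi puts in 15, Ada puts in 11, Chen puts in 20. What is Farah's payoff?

71.00 dollars

Total contributed: 15 + 9 + 15 + 11 + 20 = 70.
Each receives 0.90 × 70 = 63.00 from the chores-and-supplies kitty.
Farah keeps 23 − 15 = 8, so Farah's payoff is 8 + 63.00 = 71.00.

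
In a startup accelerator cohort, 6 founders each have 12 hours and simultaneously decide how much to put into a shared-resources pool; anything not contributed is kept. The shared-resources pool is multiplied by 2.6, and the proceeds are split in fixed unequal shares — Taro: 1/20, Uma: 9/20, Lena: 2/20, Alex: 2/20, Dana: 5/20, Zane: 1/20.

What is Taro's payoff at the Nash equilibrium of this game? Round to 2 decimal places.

13.56 hours

Player j's private return per contributed unit is 2.6 × (j's share). Contributing is weakly dominant for j when that share is at least 1/2.6 = 0.3846, and contributing 0 is dominant otherwise.
Only Uma (9/20) clears that bar, contributing 12; the remaining 5 contribute 0. Total contributed: 12.
Taro keeps 12 and receives 2.6 × 12 × 1/20 = 1.56 from the shared-resources pool, for a payoff of 13.56.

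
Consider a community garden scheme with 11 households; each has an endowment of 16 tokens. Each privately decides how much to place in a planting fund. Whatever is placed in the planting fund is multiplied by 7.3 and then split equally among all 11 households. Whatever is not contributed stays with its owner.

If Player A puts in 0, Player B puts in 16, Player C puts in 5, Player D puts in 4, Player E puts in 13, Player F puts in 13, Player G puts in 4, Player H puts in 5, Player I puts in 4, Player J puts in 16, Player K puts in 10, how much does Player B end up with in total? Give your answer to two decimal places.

59.73 tokens

Total contributed: 0 + 16 + 5 + 4 + 13 + 13 + 4 + 5 + 4 + 16 + 10 = 90.
Each receives 7.3 × 90 / 11 = 59.73 from the planting fund.
Player B keeps 16 − 16 = 0, so Player B's payoff is 0 + 59.73 = 59.73.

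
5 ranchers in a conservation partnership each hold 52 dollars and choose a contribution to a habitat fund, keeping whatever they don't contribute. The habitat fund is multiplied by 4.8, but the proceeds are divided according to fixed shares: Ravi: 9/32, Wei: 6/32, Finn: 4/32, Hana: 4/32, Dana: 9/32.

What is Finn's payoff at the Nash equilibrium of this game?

Each unit j contributes comes back to j as 4.8 × (j's share), so j prefers to contribute only if that share exceeds 1/4.8 = 0.2083; otherwise keeping the unit dominates.
The shares above 0.2083 belong to Ravi and Dana, contributing 52 each; the remaining 3 contribute 0. Total contributed: 104.
Finn keeps 52 and receives 4.8 × 104 × 4/32 = 62.40 from the habitat fund, for a payoff of 114.40.

114.40 dollars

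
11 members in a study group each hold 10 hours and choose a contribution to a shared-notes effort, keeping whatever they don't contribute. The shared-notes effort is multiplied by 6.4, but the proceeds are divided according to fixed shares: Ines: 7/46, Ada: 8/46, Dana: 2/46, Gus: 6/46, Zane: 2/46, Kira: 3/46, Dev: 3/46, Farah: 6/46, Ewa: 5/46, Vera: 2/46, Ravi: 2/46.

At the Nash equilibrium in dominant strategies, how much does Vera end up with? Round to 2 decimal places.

12.78 hours

A player with share s gets back 6.4·s per unit contributed, so full contribution is dominant for anyone with s > 1/6.4 = 0.1563 and zero contribution is dominant for anyone below.
Ada alone (share 8/46) is above the threshold, contributing 10; the remaining 10 contribute 0. Total contributed: 10.
Vera keeps 10 and receives 6.4 × 10 × 2/46 = 2.78 from the shared-notes effort, for a payoff of 12.78.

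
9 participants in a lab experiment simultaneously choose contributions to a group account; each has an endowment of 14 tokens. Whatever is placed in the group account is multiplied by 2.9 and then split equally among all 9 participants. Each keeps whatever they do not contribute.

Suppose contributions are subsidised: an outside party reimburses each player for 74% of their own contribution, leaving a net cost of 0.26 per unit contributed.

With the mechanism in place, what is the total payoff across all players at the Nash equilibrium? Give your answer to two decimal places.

458.64 tokens

The effective private return per unit is now (2.9/9) / 0.26 = 1.2393 > 1, so every player's dominant strategy flips to full contribution.
At the Nash equilibrium everyone contributes 14. Group total payoff = 9 × (14 × 0.74 + 2.9 × 14) = 458.64.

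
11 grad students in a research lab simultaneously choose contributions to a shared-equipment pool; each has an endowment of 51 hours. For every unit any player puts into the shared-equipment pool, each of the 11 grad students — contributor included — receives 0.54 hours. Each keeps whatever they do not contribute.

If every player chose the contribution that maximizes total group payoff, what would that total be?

3332.34 hours

Each contributed unit returns 5.940 to the group as a whole (0.54 to each of 11 players), which exceeds 1, so the social optimum is full contribution: group total = 5.940 × 561 = 3332.34.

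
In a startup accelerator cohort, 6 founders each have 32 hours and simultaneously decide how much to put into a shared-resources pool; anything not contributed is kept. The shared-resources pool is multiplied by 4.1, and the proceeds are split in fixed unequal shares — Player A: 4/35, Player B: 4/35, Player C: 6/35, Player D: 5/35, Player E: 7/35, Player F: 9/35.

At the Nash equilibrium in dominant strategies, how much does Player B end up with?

Player j's private return per contributed unit is 4.1 × (j's share). Contributing is weakly dominant for j when that share is at least 1/4.1 = 0.2439, and contributing 0 is dominant otherwise.
Only Player F (9/35) clears that bar, contributing 32; the remaining 5 contribute 0. Total contributed: 32.
Player B keeps 32 and receives 4.1 × 32 × 4/35 = 14.99 from the shared-resources pool, for a payoff of 46.99.

46.99 hours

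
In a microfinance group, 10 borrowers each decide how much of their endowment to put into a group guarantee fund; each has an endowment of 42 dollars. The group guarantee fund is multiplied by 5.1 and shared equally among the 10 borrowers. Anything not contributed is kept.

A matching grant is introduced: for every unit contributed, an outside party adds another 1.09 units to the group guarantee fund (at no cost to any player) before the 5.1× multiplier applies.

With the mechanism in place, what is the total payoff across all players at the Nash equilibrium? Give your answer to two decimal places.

Under the mechanism each unit contributed yields 5.1 × 2.09 / 10 = 1.0659 back to its contributor per unit of net cost, which exceeds 1, making full contribution the dominant choice for everyone.
So the Nash equilibrium is full contribution by all 10; the group earns 5.1 × 2.09 × 420 = 4476.78.

4476.78 dollars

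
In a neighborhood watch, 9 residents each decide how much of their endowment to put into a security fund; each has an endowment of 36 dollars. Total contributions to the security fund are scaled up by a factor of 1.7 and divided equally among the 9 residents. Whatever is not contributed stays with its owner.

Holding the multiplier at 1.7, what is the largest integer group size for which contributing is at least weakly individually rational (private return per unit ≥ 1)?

1

Private return per unit is 1.7/(group size), which is ≥ 1 whenever the group size is ≤ 1.7.
The largest such integer is 1.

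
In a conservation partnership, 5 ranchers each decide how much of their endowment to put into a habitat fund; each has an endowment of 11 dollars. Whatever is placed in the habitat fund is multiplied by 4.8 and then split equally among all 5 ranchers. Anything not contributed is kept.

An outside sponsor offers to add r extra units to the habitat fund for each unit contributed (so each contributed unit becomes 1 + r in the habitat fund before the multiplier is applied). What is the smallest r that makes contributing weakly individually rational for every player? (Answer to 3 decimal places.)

With matching at rate r, one contributed unit becomes (1 + r) in the habitat fund and returns 4.8 × (1 + r) / 5 to the contributor.
Setting this equal to 1: 1 + r = 5/4.8 = 1.0417.
So the minimum matching rate is r = 1.0417 − 1 = 0.042.

0.042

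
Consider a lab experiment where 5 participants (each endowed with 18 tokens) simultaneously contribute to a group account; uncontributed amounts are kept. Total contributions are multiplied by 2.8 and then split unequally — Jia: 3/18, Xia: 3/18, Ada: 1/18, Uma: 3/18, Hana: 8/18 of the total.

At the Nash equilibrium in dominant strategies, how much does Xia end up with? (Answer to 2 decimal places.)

For player j, contributing a unit is worthwhile iff 2.8 × (j's share) ≥ 1, i.e. iff j's share is at least 0.3571.
Hana alone (share 8/18) is above the threshold, contributing 18; the remaining 4 contribute 0. Total contributed: 18.
Xia keeps 18 and receives 2.8 × 18 × 3/18 = 8.40 from the group account, for a payoff of 26.40.

26.40 tokens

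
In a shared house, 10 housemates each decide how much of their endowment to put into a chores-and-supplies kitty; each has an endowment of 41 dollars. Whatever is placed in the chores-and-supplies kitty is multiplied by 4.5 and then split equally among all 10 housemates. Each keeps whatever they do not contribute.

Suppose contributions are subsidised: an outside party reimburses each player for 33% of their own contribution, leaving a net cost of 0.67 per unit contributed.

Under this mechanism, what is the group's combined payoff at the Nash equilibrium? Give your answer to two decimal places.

With the mechanism, a contributed unit returns (4.5/10) / 0.67 = 0.6716 per unit of net cost — still below 1 — so contributing 0 remains dominant for every player.
At the Nash equilibrium no one contributes; group total payoff = 10 × 41 = 410.

410.00 dollars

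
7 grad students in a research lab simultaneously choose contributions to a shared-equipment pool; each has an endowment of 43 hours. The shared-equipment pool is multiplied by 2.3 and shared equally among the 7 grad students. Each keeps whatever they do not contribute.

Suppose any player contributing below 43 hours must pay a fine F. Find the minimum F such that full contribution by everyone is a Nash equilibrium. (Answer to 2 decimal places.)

Given the others contribute fully, the best deviation is to contribute 0 (any partial contribution still incurs the fine and gives up units whose private return 0.3286 is below 1).
Deviating from 43 to 0 saves 43 hours but forfeits the deviator's share of the drop in the shared-equipment pool: 2.3/7 × 43 = 14.13.
So the deviation gain is 43 − 14.13 = 28.87, and the fine must be at least 28.87 hours to wipe it out.

28.87 hours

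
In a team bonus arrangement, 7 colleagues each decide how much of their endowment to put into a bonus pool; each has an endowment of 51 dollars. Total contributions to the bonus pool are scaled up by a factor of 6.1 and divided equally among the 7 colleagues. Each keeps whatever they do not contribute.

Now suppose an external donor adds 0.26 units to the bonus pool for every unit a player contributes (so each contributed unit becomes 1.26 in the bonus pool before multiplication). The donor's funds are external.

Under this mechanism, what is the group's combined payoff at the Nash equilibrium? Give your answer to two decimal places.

2743.90 dollars

With the mechanism, a contributed unit returns 6.1 × 1.26 / 7 = 1.0980 per unit of net cost to the contributor — now above 1 — so contributing fully is weakly dominant for every player.
So the Nash equilibrium is full contribution by all 7; the group earns 6.1 × 1.26 × 357 = 2743.90.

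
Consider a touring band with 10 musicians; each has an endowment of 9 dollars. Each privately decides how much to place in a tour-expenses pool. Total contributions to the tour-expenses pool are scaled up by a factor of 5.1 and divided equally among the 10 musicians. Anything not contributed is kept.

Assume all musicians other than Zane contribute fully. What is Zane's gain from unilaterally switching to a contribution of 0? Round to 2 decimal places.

4.41 dollars

Switching from a contribution of 9 to 0 lets Zane keep an extra 9 dollars, but lowers the tour-expenses pool by 9, which costs Zane their own share of that drop: 5.1/10 × 9 = 4.59.
Net gain = 9 − 4.59 = 4.41. The private return per contributed unit (0.5100) is below 1, so free-riding is indeed the best response regardless of what the others do.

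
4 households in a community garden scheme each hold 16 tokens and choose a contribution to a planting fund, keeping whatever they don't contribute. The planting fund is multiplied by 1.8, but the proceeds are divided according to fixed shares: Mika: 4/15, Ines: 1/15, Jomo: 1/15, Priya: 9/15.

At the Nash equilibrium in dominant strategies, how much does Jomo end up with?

17.92 tokens

A player with share s gets back 1.8·s per unit contributed, so full contribution is dominant for anyone with s > 1/1.8 = 0.5556 and zero contribution is dominant for anyone below.
The only share above 0.5556 is Priya's 9/15, contributing 16; the remaining 3 contribute 0. Total contributed: 16.
Jomo keeps 16 and receives 1.8 × 16 × 1/15 = 1.92 from the planting fund, for a payoff of 17.92.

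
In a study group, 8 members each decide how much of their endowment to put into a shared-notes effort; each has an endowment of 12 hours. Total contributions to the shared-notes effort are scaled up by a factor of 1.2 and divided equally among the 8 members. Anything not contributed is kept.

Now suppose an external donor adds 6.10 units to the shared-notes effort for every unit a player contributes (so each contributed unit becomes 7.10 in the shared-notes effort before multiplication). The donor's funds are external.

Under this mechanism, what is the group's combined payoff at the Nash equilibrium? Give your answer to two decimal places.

817.92 hours

With the mechanism, a contributed unit returns 1.2 × 7.10 / 8 = 1.0650 per unit of net cost to the contributor — now above 1 — so contributing fully is weakly dominant for every player.
So the Nash equilibrium is full contribution by all 8; the group earns 1.2 × 7.10 × 96 = 817.92.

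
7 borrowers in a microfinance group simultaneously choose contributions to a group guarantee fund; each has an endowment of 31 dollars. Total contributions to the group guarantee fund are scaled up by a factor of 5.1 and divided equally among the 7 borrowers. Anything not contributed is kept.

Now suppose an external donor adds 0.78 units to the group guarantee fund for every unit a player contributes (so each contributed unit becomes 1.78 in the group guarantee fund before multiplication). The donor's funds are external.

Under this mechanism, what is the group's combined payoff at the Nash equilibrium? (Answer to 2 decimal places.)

1969.93 dollars

The effective private return per unit is now 5.1 × 1.78 / 7 = 1.2969 > 1, so every player's dominant strategy flips to full contribution.
So the Nash equilibrium is full contribution by all 7; the group earns 5.1 × 1.78 × 217 = 1969.93.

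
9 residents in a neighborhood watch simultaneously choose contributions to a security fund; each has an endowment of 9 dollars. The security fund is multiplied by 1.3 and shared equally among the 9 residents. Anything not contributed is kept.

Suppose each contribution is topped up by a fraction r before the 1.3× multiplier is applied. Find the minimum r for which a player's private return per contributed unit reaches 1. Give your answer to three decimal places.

With matching at rate r, one contributed unit becomes (1 + r) in the security fund and returns 1.3 × (1 + r) / 9 to the contributor.
Setting this equal to 1: 1 + r = 9/1.3 = 6.9231.
So the minimum matching rate is r = 6.9231 − 1 = 5.923.

5.923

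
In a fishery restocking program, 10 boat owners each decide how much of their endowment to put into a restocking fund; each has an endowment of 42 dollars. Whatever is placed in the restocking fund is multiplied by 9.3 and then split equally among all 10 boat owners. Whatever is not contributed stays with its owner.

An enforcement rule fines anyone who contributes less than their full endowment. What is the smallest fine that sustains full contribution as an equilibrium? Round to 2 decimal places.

2.94 dollars

Given the others contribute fully, the best deviation is to contribute 0 (any partial contribution still incurs the fine and gives up units whose private return 0.9300 is below 1).
Deviating from 42 to 0 saves 42 dollars but forfeits the deviator's share of the drop in the restocking fund: 9.3/10 × 42 = 39.06.
So the deviation gain is 42 − 39.06 = 2.94, and the fine must be at least 2.94 dollars to wipe it out.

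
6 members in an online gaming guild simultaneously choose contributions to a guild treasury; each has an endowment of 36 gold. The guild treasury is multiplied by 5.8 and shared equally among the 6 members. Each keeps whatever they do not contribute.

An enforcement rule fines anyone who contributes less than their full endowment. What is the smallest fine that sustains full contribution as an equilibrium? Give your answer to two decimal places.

Given the others contribute fully, the best deviation is to contribute 0 (any partial contribution still incurs the fine and gives up units whose private return 0.9667 is below 1).
Deviating from 36 to 0 saves 36 gold but forfeits the deviator's share of the drop in the guild treasury: 5.8/6 × 36 = 34.80.
So the deviation gain is 36 − 34.80 = 1.20, and the fine must be at least 1.20 gold to wipe it out.

1.20 gold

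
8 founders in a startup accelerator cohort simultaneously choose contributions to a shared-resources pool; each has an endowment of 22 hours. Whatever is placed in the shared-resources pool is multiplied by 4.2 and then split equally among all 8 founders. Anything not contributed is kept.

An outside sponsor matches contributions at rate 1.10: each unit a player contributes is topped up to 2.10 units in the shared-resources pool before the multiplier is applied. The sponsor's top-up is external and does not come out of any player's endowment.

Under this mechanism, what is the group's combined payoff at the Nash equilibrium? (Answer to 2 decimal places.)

With the mechanism, a contributed unit returns 4.2 × 2.10 / 8 = 1.1025 per unit of net cost to the contributor — now above 1 — so contributing fully is weakly dominant for every player.
So the Nash equilibrium is full contribution by all 8; the group earns 4.2 × 2.10 × 176 = 1552.32.

1552.32 hours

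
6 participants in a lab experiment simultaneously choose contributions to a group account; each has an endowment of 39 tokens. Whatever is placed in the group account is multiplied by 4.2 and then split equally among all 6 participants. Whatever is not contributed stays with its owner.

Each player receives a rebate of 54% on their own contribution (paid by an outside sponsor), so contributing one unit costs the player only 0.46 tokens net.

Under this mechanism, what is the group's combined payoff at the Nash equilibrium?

1109.16 tokens

Under the mechanism each unit contributed yields (4.2/6) / 0.46 = 1.5217 back to its contributor per unit of net cost, which exceeds 1, making full contribution the dominant choice for everyone.
So the Nash equilibrium is full contribution by all 6; the group earns 6 × (39 × 0.54 + 4.2 × 39) = 1109.16.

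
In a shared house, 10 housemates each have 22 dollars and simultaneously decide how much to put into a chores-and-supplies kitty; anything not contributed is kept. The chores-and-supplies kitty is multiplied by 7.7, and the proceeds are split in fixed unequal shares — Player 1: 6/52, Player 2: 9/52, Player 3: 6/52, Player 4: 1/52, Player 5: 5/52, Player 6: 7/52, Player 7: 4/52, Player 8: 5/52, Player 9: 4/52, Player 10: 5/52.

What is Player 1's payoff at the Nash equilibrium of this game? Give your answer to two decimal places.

Each unit j contributes comes back to j as 7.7 × (j's share), so j prefers to contribute only if that share exceeds 1/7.7 = 0.1299; otherwise keeping the unit dominates.
Player 2 and Player 6 clear that bar, contributing 22 each; the remaining 8 contribute 0. Total contributed: 44.
Player 1 keeps 22 and receives 7.7 × 44 × 6/52 = 39.09 from the chores-and-supplies kitty, for a payoff of 61.09.

61.09 dollars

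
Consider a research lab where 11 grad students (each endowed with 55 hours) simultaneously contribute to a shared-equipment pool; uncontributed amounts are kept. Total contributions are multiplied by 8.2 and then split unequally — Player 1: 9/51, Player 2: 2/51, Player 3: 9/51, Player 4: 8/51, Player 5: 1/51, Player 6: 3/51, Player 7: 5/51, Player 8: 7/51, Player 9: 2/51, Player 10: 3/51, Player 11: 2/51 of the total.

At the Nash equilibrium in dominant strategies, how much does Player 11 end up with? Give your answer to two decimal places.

125.75 hours

For player j, contributing a unit is worthwhile iff 8.2 × (j's share) ≥ 1, i.e. iff j's share is at least 0.1220.
Player 1, Player 3, Player 4 and Player 8 are above the threshold, contributing 55 each; the remaining 7 contribute 0. Total contributed: 220.
Player 11 keeps 55 and receives 8.2 × 220 × 2/51 = 70.75 from the shared-equipment pool, for a payoff of 125.75.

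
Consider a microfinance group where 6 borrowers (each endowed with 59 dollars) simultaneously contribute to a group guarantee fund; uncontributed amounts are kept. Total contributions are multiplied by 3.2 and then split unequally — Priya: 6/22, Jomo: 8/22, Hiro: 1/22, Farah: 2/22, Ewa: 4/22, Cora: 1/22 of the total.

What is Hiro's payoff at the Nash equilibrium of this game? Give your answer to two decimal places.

Player j's private return per contributed unit is 3.2 × (j's share). Contributing is weakly dominant for j when that share is at least 1/3.2 = 0.3125, and contributing 0 is dominant otherwise.
Only Jomo (8/22) clears that bar, contributing 59; the remaining 5 contribute 0. Total contributed: 59.
Hiro keeps 59 and receives 3.2 × 59 × 1/22 = 8.58 from the group guarantee fund, for a payoff of 67.58.

67.58 dollars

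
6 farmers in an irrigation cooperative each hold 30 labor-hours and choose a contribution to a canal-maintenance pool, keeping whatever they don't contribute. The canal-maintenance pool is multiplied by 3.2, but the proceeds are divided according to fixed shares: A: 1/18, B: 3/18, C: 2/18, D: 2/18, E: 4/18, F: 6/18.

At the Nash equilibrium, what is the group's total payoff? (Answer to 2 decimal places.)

246.00 labor-hours

A player with share s gets back 3.2·s per unit contributed, so full contribution is dominant for anyone with s > 1/3.2 = 0.3125 and zero contribution is dominant for anyone below.
F alone (share 6/18) is above the threshold, contributing 30; the remaining 5 contribute 0. Total contributed: 30.
The canal-maintenance pool pays out 3.2 × 30 = 96.00 in total (split across the unequal shares, but the aggregate is all that matters for the group sum).
The 5 free-riders keep 30 each, adding 150. Group total = 150 + 96.00 = 246.00.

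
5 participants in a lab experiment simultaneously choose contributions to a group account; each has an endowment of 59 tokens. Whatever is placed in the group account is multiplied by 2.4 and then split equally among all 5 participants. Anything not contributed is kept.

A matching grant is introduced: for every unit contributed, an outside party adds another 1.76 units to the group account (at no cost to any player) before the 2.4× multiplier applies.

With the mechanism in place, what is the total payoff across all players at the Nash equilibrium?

1954.08 tokens

The effective private return per unit is now 2.4 × 2.76 / 5 = 1.3248 > 1, so every player's dominant strategy flips to full contribution.
At the Nash equilibrium everyone contributes 59. Group total payoff = 2.4 × 2.76 × 295 = 1954.08.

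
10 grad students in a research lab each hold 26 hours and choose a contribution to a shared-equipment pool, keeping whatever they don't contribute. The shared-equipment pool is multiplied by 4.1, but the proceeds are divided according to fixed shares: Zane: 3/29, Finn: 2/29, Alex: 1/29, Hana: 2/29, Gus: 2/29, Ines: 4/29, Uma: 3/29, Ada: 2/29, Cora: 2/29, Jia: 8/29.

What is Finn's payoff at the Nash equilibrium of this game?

Each unit j contributes comes back to j as 4.1 × (j's share), so j prefers to contribute only if that share exceeds 1/4.1 = 0.2439; otherwise keeping the unit dominates.
The only share above 0.2439 is Jia's 8/29, contributing 26; the remaining 9 contribute 0. Total contributed: 26.
Finn keeps 26 and receives 4.1 × 26 × 2/29 = 7.35 from the shared-equipment pool, for a payoff of 33.35.

33.35 hours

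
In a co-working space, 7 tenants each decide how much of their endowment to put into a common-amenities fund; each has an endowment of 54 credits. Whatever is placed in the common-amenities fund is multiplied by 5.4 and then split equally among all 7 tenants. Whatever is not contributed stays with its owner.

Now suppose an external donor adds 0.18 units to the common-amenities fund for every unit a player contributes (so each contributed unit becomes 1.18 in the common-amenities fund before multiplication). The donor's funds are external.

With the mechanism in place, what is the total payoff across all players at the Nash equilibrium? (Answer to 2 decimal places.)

The effective private return is 5.4 × 1.18 / 7 = 0.9103, which is still under 1, so the mechanism doesn't change anyone's dominant strategy: zero contribution.
At the Nash equilibrium no one contributes; group total payoff = 7 × 54 = 378.

378.00 credits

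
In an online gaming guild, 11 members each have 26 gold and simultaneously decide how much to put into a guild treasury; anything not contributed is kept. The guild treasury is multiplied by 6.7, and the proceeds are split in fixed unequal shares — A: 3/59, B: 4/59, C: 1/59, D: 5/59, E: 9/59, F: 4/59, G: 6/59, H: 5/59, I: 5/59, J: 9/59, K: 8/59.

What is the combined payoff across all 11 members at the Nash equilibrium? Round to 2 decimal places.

582.40 gold

Each unit j contributes comes back to j as 6.7 × (j's share), so j prefers to contribute only if that share exceeds 1/6.7 = 0.1493; otherwise keeping the unit dominates.
The shares above 0.1493 belong to E and J, contributing 26 each; the remaining 9 contribute 0. Total contributed: 52.
The guild treasury pays out 6.7 × 52 = 348.40 in total (split across the unequal shares, but the aggregate is all that matters for the group sum).
The 9 free-riders keep 26 each, adding 234. Group total = 234 + 348.40 = 582.40.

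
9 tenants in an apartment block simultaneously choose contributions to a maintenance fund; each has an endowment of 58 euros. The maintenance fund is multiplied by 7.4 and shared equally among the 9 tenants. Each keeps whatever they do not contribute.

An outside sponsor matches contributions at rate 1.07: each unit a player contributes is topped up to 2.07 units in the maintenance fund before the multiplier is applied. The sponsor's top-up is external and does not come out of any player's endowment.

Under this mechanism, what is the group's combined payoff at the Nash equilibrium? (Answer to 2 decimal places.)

7996.00 euros

Under the mechanism each unit contributed yields 7.4 × 2.07 / 9 = 1.7020 back to its contributor per unit of net cost, which exceeds 1, making full contribution the dominant choice for everyone.
So the Nash equilibrium is full contribution by all 9; the group earns 7.4 × 2.07 × 522 = 7996.00.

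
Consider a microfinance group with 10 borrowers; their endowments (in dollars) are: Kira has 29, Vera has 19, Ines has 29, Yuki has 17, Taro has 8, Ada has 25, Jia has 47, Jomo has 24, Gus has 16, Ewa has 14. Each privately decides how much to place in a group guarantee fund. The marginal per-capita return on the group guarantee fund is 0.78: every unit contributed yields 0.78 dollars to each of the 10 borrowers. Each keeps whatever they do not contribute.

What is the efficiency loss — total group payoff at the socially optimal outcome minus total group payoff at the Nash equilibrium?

1550.40 dollars

The private return per contributed unit is 0.78 < 1 for everyone, so the Nash equilibrium is zero contribution and the group total is Σ E_j = 29 + 19 + 29 + 17 + 8 + 25 + 47 + 24 + 16 + 14 = 228.
Each contributed unit returns 7.800 to the group, so the social optimum is full contribution by everyone: group total = 7.800 × 228 = 1778.40.
Efficiency loss = (7.800 − 1) × 228 = 1550.40.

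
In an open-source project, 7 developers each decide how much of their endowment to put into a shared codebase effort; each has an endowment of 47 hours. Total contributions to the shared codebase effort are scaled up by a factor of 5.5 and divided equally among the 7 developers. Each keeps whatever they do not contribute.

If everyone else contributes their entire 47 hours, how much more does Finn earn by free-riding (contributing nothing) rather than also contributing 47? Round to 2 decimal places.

Switching from a contribution of 47 to 0 lets Finn keep an extra 47 hours, but lowers the shared codebase effort by 47, which costs Finn their own share of that drop: 5.5/7 × 47 = 36.93.
Net gain = 47 − 36.93 = 10.07. The private return per contributed unit (0.7857) is below 1, so free-riding is indeed the best response regardless of what the others do.

10.07 hours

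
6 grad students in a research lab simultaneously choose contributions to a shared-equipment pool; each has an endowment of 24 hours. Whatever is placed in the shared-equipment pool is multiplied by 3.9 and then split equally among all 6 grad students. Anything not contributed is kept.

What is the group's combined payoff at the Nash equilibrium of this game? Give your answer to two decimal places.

Each contributed unit returns 3.9/6 = 0.6500 to its contributor — below 1 — so contributing 0 is dominant for every player. At the Nash equilibrium everyone keeps their 24, and the group total is 6 × 24 = 144.

144.00 hours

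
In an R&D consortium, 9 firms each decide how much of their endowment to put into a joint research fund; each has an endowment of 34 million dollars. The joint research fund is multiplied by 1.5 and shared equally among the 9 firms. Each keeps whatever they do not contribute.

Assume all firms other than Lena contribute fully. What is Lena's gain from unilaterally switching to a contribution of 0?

Switching from a contribution of 34 to 0 lets Lena keep an extra 34 million dollars, but lowers the joint research fund by 34, which costs Lena their own share of that drop: 1.5/9 × 34 = 5.67.
Net gain = 34 − 5.67 = 28.33. The private return per contributed unit (0.1667) is below 1, so free-riding is indeed the best response regardless of what the others do.

28.33 million dollars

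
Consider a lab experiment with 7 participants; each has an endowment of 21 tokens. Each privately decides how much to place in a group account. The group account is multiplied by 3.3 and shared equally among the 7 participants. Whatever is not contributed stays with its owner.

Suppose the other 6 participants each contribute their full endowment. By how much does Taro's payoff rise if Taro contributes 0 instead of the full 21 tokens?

Switching from a contribution of 21 to 0 lets Taro keep an extra 21 tokens, but lowers the group account by 21, which costs Taro their own share of that drop: 3.3/7 × 21 = 9.90.
Net gain = 21 − 9.90 = 11.10. The private return per contributed unit (0.4714) is below 1, so free-riding is indeed the best response regardless of what the others do.

11.10 tokens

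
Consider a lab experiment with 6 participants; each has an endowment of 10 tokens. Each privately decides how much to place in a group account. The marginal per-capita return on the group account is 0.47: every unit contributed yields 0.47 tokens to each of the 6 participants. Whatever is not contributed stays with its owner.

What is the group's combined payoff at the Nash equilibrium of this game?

The private return per contributed unit is 0.47 < 1, so contributing 0 is dominant for every player. At the Nash equilibrium everyone keeps their 10, and the group total is 6 × 10 = 60.

60.00 tokens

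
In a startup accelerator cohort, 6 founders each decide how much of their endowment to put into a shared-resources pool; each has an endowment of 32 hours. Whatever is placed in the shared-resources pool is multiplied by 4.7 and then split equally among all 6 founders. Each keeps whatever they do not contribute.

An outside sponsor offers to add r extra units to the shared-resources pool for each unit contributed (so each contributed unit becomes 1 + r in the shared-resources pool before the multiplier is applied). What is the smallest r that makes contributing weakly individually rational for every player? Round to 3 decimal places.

With matching at rate r, one contributed unit becomes (1 + r) in the shared-resources pool and returns 4.7 × (1 + r) / 6 to the contributor.
Setting this equal to 1: 1 + r = 6/4.7 = 1.2766.
So the minimum matching rate is r = 1.2766 − 1 = 0.277.

0.277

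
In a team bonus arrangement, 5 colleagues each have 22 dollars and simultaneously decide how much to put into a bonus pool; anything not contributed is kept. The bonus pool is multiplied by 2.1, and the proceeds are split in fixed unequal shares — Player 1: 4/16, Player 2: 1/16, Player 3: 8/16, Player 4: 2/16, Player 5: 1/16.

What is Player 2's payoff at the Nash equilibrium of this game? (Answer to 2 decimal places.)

A player with share s gets back 2.1·s per unit contributed, so full contribution is dominant for anyone with s > 1/2.1 = 0.4762 and zero contribution is dominant for anyone below.
The only share above 0.4762 is Player 3's 8/16, contributing 22; the remaining 4 contribute 0. Total contributed: 22.
Player 2 keeps 22 and receives 2.1 × 22 × 1/16 = 2.89 from the bonus pool, for a payoff of 24.89.

24.89 dollars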